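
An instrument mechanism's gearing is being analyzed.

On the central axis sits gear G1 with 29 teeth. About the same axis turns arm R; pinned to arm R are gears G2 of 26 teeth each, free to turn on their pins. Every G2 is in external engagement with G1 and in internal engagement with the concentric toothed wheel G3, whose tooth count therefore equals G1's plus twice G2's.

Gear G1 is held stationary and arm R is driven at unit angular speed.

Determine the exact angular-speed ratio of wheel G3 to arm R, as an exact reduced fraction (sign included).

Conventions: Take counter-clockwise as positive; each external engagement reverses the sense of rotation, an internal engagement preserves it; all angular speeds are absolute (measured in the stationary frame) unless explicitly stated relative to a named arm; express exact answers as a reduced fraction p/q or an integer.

topology: planetary set — G1 29T / G2 26T / G3 81T, arm = carrier (Willis)
ring teeth: 29 + 2·26 = 81
29(ω_sun−ω_arm) = −81(ω_ring−ω_arm),  ω_sun = 0, ω_arm = 1
ω_ring = 1 − (29/81)(0−1) = 110/81
ω_out/ω_in = 110/81

110/81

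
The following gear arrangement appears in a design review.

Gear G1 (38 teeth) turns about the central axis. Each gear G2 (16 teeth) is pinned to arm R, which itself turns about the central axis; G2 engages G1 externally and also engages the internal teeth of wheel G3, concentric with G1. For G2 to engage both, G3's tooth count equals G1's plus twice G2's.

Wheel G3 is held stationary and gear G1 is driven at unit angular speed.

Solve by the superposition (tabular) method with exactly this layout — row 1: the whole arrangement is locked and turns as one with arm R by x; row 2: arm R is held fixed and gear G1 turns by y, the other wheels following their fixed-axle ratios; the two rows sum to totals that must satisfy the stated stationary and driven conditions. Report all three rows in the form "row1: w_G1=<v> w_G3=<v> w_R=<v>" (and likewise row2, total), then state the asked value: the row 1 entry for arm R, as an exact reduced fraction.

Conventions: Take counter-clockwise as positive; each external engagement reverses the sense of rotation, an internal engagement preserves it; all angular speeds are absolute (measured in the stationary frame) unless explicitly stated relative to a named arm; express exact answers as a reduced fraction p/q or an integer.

row1: w_G1=19/54 w_G3=19/54 w_R=19/54
row2: w_G1=35/54 w_G3=-19/54 w_R=0
total: w_G1=1 w_G3=0 w_R=19/54
asked value: 19/54

topology: planetary set — G1 38T / G2 16T / G3 70T, arm = carrier (Willis)
superposition row 1 [locked train]: every member turns x
row 2 — arm fixed, fixed-axis ratios: sun y, ring −(38/70)·y, arm 0
boundary: total ω_ring = x − (38/70)·y = 0 and total ω_sun = x + y = 1  ⇒  y = 35/54, x = 19/54
row 2 ring = −(38/70)·35/54 = -19/54
totals (row 1 + row 2): sun 19/54 + 35/54 = 1, ring 19/54 + (-19/54) = 0, arm 19/54 + 0 = 19/54
asked cell (row1, arm) = 19/54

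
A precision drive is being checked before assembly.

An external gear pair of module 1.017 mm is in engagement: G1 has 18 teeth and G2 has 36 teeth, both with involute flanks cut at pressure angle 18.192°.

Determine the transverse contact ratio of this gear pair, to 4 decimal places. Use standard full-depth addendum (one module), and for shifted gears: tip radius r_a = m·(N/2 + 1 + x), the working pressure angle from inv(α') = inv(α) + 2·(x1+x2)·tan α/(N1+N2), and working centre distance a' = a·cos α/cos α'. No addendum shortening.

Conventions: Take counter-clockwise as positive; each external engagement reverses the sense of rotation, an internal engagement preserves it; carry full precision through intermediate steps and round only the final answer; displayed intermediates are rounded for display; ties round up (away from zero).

recognized (one external pair, fixed centres): single-mesh tooth geometry, m = 1.017, N1 = 18, N2 = 36
base radii: r_b1 = 8.695493, r_b2 = 17.390987
tip radii: r_a1 = 10.170000, r_a2 = 19.323000
no profile shift: α' = α, a' = a
action lengths: √(r_a1²−r_b1²) = 5.274211, √(r_a2²−r_b2²) = 8.422109
base pitch p_b = π·m·cos α = 3.035300
CR = (5.274211 + 8.422109 − 27.459000·sin 18.19200°)/3.035300 = 1.687990
contact ratio ≈ 1.6880

1.6880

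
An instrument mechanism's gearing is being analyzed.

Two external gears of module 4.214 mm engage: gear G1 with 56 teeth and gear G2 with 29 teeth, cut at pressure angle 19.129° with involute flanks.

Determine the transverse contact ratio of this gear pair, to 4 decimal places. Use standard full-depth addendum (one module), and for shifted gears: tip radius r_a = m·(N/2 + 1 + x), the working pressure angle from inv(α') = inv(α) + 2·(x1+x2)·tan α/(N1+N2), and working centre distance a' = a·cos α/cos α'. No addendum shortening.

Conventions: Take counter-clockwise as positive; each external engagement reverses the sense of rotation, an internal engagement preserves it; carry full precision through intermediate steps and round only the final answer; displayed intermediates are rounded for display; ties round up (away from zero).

recognized (one external pair, fixed centres): single-mesh tooth geometry, m = 4.214, N1 = 56, N2 = 29
base radii: r_b1 = 111.476856, r_b2 = 57.729086
tip radii: r_a1 = 122.206000, r_a2 = 65.317000
no profile shift: α' = α, a' = a
action lengths: √(r_a1²−r_b1²) = 50.072118, √(r_a2²−r_b2²) = 30.555901
base pitch p_b = π·m·cos α = 12.507674
CR = (50.072118 + 30.555901 − 179.095000·sin 19.12900°)/12.507674 = 1.754066
contact ratio ≈ 1.7541

1.7541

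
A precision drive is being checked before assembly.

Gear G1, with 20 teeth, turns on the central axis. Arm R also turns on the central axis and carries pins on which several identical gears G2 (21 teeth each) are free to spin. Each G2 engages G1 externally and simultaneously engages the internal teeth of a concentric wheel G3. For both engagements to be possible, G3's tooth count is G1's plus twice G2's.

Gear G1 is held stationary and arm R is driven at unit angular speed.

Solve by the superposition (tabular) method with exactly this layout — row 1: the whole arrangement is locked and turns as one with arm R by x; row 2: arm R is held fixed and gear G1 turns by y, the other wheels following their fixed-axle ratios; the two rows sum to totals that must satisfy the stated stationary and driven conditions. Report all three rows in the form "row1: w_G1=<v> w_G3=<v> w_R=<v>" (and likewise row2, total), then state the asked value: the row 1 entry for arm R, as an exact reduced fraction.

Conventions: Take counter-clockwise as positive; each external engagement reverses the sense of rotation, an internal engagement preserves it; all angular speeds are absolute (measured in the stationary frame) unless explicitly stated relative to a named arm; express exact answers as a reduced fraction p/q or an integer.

planetary set (20T centre, 21T on arm, 62T internal) — Willis relation
superposition row 1 [locked train]: every member turns x
row 2: sun turns y, ring = −(20/62)·y, arm 0
boundary: total ω_sun = x + y = 0 and total ω_arm = x = 1  ⇒  y = -1, x = 1
row 2 ring = −(20/62)·(-1) = 10/31
totals (row 1 + row 2): sun 1 + (-1) = 0, ring 1 + 10/31 = 41/31, arm 1 + 0 = 1
asked cell (row1, arm) = 1

row1: w_G1=1 w_G3=1 w_R=1
row2: w_G1=-1 w_G3=10/31 w_R=0
total: w_G1=0 w_G3=41/31 w_R=1
asked value: 1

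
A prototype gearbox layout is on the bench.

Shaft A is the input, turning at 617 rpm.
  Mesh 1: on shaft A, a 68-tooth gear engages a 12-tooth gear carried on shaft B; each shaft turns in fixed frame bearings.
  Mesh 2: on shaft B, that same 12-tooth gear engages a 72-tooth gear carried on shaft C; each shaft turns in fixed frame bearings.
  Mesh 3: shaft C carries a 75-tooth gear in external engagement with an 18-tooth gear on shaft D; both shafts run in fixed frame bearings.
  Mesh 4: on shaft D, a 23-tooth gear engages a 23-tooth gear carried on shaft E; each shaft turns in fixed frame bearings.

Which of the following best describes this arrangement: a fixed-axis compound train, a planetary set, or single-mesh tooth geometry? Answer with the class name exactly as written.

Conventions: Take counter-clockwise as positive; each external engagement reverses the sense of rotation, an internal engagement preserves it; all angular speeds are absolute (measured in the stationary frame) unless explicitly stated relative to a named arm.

fixed-axis compound train

class = fixed-axis compound train [4 meshes; 4 ratios multiply, 4 sense flips]
classification: fixed-axis compound train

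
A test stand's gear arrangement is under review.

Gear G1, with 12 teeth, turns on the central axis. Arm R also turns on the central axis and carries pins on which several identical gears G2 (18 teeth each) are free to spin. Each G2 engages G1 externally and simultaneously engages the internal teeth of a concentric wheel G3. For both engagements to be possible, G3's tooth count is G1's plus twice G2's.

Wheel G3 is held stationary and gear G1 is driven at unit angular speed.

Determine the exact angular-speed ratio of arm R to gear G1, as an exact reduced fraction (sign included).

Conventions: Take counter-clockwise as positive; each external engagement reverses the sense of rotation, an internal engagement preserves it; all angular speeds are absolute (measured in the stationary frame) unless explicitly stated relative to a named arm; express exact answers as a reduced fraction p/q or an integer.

topology: planetary set — G1 12T / G2 18T / G3 48T, arm = carrier (Willis)
ring teeth: 12 + 2·18 = 48
12(ω_sun−ω_arm) = −48(ω_ring−ω_arm),  ω_ring = 0, ω_sun = 1
12(1−ω_arm) = −48(0−ω_arm)  ⇒  60·ω_arm = 12  ⇒  ω_arm = 1/5
ω_out/ω_in = 1/5

1/5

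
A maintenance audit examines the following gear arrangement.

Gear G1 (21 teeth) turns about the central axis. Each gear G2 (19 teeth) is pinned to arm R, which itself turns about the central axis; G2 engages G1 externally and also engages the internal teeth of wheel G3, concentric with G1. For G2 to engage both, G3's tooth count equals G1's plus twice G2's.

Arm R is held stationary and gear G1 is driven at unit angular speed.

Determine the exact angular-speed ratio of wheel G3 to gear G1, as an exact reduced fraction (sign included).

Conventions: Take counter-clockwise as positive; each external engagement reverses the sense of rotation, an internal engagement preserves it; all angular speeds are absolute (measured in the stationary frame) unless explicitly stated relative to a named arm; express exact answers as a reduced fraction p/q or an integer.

class = planetary set [G3 = 21+2·19 = 59; Willis about the carrier]
ring teeth: 21 + 2·19 = 59
21(ω_sun−ω_arm) = −59(ω_ring−ω_arm),  ω_arm = 0, ω_sun = 1
ω_ring = 0 − (21/59)(1−0) = -21/59
ω_out/ω_in = -21/59

-21/59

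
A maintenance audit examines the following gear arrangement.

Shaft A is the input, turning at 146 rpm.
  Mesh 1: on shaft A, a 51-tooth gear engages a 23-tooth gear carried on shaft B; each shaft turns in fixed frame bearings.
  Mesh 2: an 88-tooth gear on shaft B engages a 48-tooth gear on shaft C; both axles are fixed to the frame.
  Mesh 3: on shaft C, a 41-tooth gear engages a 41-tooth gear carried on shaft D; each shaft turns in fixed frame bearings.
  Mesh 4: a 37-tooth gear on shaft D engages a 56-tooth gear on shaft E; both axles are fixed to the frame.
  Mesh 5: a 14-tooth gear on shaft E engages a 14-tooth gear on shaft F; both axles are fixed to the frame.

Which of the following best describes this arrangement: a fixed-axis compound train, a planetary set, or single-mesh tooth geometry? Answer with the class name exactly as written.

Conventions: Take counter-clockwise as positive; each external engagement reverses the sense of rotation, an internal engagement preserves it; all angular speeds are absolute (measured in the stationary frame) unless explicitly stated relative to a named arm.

topology: fixed-axis compound train — 5 meshes, A→F
classification: fixed-axis compound train

fixed-axis compound train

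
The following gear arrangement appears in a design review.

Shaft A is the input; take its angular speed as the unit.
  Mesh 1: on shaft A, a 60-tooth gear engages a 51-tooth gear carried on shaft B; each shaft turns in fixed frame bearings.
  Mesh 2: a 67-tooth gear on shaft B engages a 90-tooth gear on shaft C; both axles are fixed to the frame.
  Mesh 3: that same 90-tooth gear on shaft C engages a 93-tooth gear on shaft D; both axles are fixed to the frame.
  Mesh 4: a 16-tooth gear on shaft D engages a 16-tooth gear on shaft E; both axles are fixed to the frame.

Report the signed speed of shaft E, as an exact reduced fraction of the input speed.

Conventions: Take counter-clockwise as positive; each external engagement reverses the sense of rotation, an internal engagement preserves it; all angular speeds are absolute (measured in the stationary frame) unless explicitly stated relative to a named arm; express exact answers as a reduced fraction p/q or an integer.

1340/1581

4-mesh fixed-axis compound train (all bearings frame-fixed)
mesh 1 [60T→51T]: |ω|/ω_in = 1×60/51 = 20/17, sense flips to −
mesh 2 [67T→90T]: |ω|/ω_in = (20/17)×67/90 = 134/153, sense flips to +
mesh 3 [90T→93T]: |ω|/ω_in = (134/153)×90/93 = 1340/1581, sense flips to −
mesh 4 [16T→16T]: |ω|/ω_in = (1340/1581)×16/16 = 1340/1581, sense flips to +
signed output speed (× input speed) = 1340/1581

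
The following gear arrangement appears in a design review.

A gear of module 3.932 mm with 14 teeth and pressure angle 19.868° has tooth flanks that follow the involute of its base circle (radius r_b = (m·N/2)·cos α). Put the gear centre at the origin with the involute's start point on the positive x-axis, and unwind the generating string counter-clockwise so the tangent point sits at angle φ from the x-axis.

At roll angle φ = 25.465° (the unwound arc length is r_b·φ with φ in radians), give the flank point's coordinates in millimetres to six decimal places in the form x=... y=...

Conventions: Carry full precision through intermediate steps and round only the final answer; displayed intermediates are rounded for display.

x=28.317497 y=0.742675

recognized (one wheel, involute flank): single-mesh tooth geometry, m = 3.932, N = 14
pitch radius r_p = m·N/2 = 3.932·14/2 = 27.524000
base radius r_b = r_p·cos α = 27.524000·cos 19.868° = 25.885719
roll angle φ = 25.465° = 0.44444809 rad
x = r_b·(cos φ + φ·sin φ) = 28.317497
y = r_b·(sin φ − φ·cos φ) = 0.742675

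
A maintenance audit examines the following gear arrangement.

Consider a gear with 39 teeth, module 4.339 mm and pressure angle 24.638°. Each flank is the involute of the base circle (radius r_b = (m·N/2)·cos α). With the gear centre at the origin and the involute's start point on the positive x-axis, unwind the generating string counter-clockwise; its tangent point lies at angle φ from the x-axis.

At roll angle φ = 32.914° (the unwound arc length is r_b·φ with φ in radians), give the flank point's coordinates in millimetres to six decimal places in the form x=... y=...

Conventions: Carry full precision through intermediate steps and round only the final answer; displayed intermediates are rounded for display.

class = single-mesh tooth geometry [base-circle involute, m = 4.339, 39T]
pitch radius r_p = m·N/2 = 4.339·39/2 = 84.610500
base radius r_b = r_p·cos α = 84.610500·cos 24.638° = 76.907545
roll angle φ = 32.914° = 0.57445767 rad
x = r_b·(cos φ + φ·sin φ) = 88.569474
y = r_b·(sin φ − φ·cos φ) = 4.701341

x=88.569474 y=4.701341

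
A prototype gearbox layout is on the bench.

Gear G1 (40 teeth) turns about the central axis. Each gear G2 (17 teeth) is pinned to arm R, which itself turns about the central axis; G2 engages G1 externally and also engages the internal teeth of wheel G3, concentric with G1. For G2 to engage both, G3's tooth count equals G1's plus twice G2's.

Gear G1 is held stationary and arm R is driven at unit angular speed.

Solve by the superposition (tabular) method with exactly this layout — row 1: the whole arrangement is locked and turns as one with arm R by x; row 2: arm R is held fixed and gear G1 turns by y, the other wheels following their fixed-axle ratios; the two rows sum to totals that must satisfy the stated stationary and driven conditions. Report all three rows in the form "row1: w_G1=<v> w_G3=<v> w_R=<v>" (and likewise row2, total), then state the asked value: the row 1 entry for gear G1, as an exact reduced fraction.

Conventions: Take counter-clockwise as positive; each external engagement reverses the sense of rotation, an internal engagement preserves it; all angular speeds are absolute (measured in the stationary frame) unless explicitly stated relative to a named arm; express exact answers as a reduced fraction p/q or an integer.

row1: w_G1=1 w_G3=1 w_R=1
row2: w_G1=-1 w_G3=20/37 w_R=0
total: w_G1=0 w_G3=57/37 w_R=1
asked value: 1

planetary set (40T centre, 17T on arm, 74T internal) — Willis relation
row 1 — lock + rotate with arm: ω_sun = ω_ring = ω_arm = x
superposition row 2 [arm held]: sun y, ring −(40/74)·y, arm 0
boundary: total ω_sun = x + y = 0 and total ω_arm = x = 1  ⇒  y = -1, x = 1
row 2 ring = −(40/74)·(-1) = 20/37
totals (row 1 + row 2): sun 1 + (-1) = 0, ring 1 + 20/37 = 57/37, arm 1 + 0 = 1
asked cell (row1, sun) = 1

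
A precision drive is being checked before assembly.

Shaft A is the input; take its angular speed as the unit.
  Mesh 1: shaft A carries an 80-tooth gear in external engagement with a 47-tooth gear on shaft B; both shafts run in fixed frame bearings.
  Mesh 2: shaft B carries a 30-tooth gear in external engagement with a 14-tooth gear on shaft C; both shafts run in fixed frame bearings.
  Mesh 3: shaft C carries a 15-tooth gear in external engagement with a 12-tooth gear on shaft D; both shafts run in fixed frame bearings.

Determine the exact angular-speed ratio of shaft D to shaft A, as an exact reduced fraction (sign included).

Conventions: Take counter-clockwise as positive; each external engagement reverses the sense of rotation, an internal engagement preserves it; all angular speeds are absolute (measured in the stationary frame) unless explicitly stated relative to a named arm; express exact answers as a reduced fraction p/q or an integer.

-1500/329

class = fixed-axis compound train [3 meshes; 3 ratios multiply, 3 sense flips]
mesh 1 [80T→47T]: running ratio 80/47, sense −
mesh 2 [30T→14T]: running ratio 1200/329, sense +
mesh 3 [15T→12T]: running ratio 1500/329, sense −
ω_out/ω_in = -1500/329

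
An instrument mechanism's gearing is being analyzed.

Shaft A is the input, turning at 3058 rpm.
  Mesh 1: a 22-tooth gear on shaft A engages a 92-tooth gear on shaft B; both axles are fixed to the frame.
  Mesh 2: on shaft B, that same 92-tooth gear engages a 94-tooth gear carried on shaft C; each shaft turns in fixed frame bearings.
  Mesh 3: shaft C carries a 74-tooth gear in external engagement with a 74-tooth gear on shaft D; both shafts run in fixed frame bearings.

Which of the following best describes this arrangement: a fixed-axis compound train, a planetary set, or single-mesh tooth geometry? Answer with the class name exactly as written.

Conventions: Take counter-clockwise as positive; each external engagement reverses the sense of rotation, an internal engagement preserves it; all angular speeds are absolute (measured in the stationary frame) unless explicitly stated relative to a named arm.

3-mesh fixed-axis compound train (all bearings frame-fixed)
classification: fixed-axis compound train

fixed-axis compound train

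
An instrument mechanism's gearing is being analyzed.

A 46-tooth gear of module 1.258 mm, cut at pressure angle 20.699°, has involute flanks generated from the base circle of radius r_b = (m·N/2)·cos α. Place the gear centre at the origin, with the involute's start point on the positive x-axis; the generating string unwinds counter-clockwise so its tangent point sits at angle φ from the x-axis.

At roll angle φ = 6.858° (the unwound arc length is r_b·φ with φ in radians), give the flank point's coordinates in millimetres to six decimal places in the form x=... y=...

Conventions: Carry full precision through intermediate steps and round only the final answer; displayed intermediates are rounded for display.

single-mesh involute tooth geometry (46T wheel at module 1.258)
pitch radius r_p = m·N/2 = 1.258·46/2 = 28.934000
base radius r_b = r_p·cos α = 28.934000·cos 20.699° = 27.066316
roll angle φ = 6.858° = 0.11969468 rad
x = r_b·(cos φ + φ·sin φ) = 27.259509
y = r_b·(sin φ − φ·cos φ) = 0.015449

x=27.259509 y=0.015449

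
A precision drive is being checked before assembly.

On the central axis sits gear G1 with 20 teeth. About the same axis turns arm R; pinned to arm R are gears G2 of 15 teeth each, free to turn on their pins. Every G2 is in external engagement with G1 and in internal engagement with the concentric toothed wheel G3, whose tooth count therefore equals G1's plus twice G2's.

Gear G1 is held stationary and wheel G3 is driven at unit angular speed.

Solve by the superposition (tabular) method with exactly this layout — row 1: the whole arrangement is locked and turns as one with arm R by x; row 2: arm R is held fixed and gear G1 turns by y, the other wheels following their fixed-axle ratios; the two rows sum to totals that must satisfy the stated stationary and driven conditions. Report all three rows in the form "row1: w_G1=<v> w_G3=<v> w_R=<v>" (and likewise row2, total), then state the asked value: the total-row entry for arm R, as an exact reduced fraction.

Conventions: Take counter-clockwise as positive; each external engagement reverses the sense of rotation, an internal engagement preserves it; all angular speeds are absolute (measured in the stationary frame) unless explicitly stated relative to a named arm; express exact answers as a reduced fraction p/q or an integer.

recognized (axles ride arm R): planetary set, 20/15/50 teeth
row 1 — lock + rotate with arm: ω_sun = ω_ring = ω_arm = x
row 2 (arm held, sun turns y): ω_ring = −(20/50)·y, ω_arm = 0
boundary: total ω_sun = x + y = 0 and total ω_ring = x − (20/50)·y = 1  ⇒  y = -5/7, x = 5/7
row 2 ring = −(20/50)·(-5/7) = 2/7
totals (row 1 + row 2): sun 5/7 + (-5/7) = 0, ring 5/7 + 2/7 = 1, arm 5/7 + 0 = 5/7
asked cell (total, arm) = 5/7

row1: w_G1=5/7 w_G3=5/7 w_R=5/7
row2: w_G1=-5/7 w_G3=2/7 w_R=0
total: w_G1=0 w_G3=1 w_R=5/7
asked value: 5/7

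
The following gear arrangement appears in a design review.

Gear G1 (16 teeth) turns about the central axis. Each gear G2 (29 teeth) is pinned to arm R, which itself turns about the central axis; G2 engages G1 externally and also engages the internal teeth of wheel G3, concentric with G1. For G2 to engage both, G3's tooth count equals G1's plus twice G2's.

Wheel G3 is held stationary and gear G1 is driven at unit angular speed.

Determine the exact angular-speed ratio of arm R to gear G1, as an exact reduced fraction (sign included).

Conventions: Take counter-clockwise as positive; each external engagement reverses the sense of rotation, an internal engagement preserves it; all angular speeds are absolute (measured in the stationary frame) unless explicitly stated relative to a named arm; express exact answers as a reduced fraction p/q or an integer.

8/45

topology: planetary set — G1 16T / G2 29T / G3 74T, arm = carrier (Willis)
ring teeth: 16 + 2·29 = 74
16(ω_sun−ω_arm) = −74(ω_ring−ω_arm),  ω_ring = 0, ω_sun = 1
16(1−ω_arm) = −74(0−ω_arm)  ⇒  90·ω_arm = 16  ⇒  ω_arm = 8/45
ω_out/ω_in = 8/45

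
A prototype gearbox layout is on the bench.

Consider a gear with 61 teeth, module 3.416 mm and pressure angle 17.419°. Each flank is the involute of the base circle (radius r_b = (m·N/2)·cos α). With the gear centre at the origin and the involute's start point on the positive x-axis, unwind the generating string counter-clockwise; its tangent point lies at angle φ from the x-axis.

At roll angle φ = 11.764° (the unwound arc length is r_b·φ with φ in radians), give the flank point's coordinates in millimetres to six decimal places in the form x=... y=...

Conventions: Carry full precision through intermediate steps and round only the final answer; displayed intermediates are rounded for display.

topology: single-mesh involute geometry — m = 3.416, N = 61
pitch radius r_p = m·N/2 = 3.416·61/2 = 104.188000
base radius r_b = r_p·cos α = 104.188000·cos 17.419° = 99.410054
roll angle φ = 11.764° = 0.20532053 rad
x = r_b·(cos φ + φ·sin φ) = 101.483413
y = r_b·(sin φ − φ·cos φ) = 0.285611

x=101.483413 y=0.285611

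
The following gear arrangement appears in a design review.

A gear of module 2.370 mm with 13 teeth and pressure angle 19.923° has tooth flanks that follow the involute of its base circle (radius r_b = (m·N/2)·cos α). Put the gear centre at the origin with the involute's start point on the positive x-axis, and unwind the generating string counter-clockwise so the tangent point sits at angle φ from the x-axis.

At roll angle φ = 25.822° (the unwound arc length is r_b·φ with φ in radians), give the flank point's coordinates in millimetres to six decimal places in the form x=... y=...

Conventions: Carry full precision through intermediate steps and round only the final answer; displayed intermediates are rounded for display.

x=15.880020 y=0.433005

topology: single-mesh involute geometry — m = 2.370, N = 13
pitch radius r_p = m·N/2 = 2.370·13/2 = 15.405000
base radius r_b = r_p·cos α = 15.405000·cos 19.923° = 14.483033
roll angle φ = 25.822° = 0.45067892 rad
x = r_b·(cos φ + φ·sin φ) = 15.880020
y = r_b·(sin φ − φ·cos φ) = 0.433005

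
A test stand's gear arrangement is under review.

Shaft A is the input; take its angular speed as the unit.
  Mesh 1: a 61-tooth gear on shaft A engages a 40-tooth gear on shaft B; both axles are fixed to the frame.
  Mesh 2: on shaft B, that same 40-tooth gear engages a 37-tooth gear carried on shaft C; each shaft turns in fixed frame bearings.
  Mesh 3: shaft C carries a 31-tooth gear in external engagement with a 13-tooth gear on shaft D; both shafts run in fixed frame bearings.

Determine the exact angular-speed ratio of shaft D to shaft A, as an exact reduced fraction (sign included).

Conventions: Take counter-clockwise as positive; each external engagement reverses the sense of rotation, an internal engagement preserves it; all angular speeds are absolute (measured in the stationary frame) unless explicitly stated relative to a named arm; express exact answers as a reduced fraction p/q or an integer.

-1891/481

class = fixed-axis compound train [3 meshes; 3 ratios multiply, 3 sense flips]
mesh 1 [61T→40T]: running ratio 61/40, sense −
mesh 2 [40T→37T]: running ratio 61/37, sense +
mesh 3 [31T→13T]: running ratio 1891/481, sense −
ω_out/ω_in = -1891/481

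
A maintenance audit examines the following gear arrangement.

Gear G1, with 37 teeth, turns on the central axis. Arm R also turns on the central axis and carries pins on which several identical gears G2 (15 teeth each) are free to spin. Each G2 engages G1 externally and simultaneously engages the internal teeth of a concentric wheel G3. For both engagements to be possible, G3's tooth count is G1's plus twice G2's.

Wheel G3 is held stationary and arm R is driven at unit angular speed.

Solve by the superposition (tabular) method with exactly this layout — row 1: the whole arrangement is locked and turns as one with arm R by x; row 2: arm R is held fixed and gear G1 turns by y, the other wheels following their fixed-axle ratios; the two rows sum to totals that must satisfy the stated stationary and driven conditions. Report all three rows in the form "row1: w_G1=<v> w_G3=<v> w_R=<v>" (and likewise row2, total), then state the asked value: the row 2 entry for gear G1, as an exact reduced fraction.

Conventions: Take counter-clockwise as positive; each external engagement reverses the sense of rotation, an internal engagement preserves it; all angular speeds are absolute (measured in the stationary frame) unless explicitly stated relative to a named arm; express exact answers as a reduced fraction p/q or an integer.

recognized (axles ride arm R): planetary set, 37/15/67 teeth
superposition row 1 [locked train]: every member turns x
row 2 — arm fixed, fixed-axis ratios: sun y, ring −(37/67)·y, arm 0
boundary: total ω_ring = x − (37/67)·y = 0 and total ω_arm = x = 1  ⇒  y = 67/37, x = 1
row 2 ring = −(37/67)·67/37 = -1
totals (row 1 + row 2): sun 1 + 67/37 = 104/37, ring 1 + (-1) = 0, arm 1 + 0 = 1
asked cell (row2, sun) = 67/37

row1: w_G1=1 w_G3=1 w_R=1
row2: w_G1=67/37 w_G3=-1 w_R=0
total: w_G1=104/37 w_G3=0 w_R=1
asked value: 67/37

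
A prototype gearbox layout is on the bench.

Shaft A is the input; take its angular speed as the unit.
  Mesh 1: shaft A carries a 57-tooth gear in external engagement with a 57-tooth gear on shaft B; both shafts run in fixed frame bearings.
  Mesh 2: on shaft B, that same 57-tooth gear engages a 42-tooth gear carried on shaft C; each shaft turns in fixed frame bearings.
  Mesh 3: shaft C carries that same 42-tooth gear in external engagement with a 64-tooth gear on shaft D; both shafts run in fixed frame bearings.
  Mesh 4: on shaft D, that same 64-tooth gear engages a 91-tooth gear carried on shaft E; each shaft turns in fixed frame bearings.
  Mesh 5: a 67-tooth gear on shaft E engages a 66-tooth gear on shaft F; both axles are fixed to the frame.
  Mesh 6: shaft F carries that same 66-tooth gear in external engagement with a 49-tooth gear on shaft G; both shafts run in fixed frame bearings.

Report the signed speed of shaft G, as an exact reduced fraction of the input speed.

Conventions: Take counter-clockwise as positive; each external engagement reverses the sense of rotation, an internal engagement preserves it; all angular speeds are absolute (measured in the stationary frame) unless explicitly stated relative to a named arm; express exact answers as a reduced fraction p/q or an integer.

3819/4459

6-mesh fixed-axis compound train (all bearings frame-fixed)
mesh 1 [57T→57T]: |ω|/ω_in = 1×57/57 = 1, sense flips to −
mesh 2 [57T→42T]: |ω|/ω_in = 1×57/42 = 19/14, sense flips to +
mesh 3 [42T→64T]: |ω|/ω_in = (19/14)×42/64 = 57/64, sense flips to −
mesh 4 [64T→91T]: |ω|/ω_in = (57/64)×64/91 = 57/91, sense flips to +
mesh 5 [67T→66T]: |ω|/ω_in = (57/91)×67/66 = 1273/2002, sense flips to −
mesh 6 [66T→49T]: |ω|/ω_in = (1273/2002)×66/49 = 3819/4459, sense flips to +
signed output speed (× input speed) = 3819/4459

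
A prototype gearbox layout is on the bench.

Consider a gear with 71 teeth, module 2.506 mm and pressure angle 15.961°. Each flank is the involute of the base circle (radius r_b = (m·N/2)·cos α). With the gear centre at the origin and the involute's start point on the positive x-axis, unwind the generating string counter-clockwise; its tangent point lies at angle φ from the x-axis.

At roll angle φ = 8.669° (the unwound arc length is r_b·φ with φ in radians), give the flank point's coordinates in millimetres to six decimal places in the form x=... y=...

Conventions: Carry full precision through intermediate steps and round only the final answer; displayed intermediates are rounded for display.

topology: single-mesh involute geometry — m = 2.506, N = 71
pitch radius r_p = m·N/2 = 2.506·71/2 = 88.963000
base radius r_b = r_p·cos α = 88.963000·cos 15.961° = 85.533396
roll angle φ = 8.669° = 0.15130259 rad
x = r_b·(cos φ + φ·sin φ) = 86.506835
y = r_b·(sin φ − φ·cos φ) = 0.098528

x=86.506835 y=0.098528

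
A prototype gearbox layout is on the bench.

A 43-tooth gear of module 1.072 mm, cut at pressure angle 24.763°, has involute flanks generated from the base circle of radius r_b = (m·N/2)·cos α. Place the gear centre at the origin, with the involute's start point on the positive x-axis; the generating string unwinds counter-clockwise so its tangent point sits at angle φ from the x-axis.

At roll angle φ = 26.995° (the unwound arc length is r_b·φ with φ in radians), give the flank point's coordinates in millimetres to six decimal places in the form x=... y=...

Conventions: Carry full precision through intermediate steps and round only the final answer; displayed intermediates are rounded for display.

x=23.124279 y=0.713562

topology: single-mesh involute geometry — m = 1.072, N = 43
pitch radius r_p = m·N/2 = 1.072·43/2 = 23.048000
base radius r_b = r_p·cos α = 23.048000·cos 24.763° = 20.928694
roll angle φ = 26.995° = 0.47115163 rad
x = r_b·(cos φ + φ·sin φ) = 23.124279
y = r_b·(sin φ − φ·cos φ) = 0.713562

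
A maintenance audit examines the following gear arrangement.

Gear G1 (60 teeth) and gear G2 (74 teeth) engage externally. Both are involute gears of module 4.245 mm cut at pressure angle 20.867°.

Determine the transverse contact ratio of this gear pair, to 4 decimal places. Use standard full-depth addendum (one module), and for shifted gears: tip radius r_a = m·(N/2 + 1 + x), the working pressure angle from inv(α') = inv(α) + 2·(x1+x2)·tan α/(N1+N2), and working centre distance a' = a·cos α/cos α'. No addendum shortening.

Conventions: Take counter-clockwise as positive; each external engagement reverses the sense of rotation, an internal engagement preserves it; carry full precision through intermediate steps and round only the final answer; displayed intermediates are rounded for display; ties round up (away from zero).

1.7512

single-mesh involute tooth geometry (60T engaging 74T at module 4.245)
base radii: r_b1 = 118.997086, r_b2 = 146.763073
tip radii: r_a1 = 131.595000, r_a2 = 161.310000
no profile shift: α' = α, a' = a
action lengths: √(r_a1²−r_b1²) = 56.186631, √(r_a2²−r_b2²) = 66.944130
base pitch p_b = π·m·cos α = 12.461346
CR = (56.186631 + 66.944130 − 284.415000·sin 20.86700°)/12.461346 = 1.751189
contact ratio ≈ 1.7512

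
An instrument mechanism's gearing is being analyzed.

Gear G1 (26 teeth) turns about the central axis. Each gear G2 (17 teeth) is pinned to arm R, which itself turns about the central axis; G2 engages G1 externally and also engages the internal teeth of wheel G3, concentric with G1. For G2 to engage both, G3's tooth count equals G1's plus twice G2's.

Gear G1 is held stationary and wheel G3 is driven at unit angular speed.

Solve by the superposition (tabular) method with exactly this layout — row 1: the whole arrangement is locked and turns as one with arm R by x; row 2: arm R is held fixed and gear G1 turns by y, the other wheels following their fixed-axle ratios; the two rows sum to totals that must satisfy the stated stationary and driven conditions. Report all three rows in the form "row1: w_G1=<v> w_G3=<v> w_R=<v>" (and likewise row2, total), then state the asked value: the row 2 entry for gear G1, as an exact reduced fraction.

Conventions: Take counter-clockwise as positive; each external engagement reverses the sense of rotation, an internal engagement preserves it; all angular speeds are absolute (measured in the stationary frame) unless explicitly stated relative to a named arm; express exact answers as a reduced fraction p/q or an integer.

class = planetary set [G3 = 26+2·17 = 60; Willis about the carrier]
row 1 — lock + rotate with arm: ω_sun = ω_ring = ω_arm = x
row 2 — arm fixed, fixed-axis ratios: sun y, ring −(26/60)·y, arm 0
boundary: total ω_sun = x + y = 0 and total ω_ring = x − (26/60)·y = 1  ⇒  y = -30/43, x = 30/43
row 2 ring = −(26/60)·(-30/43) = 13/43
totals (row 1 + row 2): sun 30/43 + (-30/43) = 0, ring 30/43 + 13/43 = 1, arm 30/43 + 0 = 30/43
asked cell (row2, sun) = -30/43

row1: w_G1=30/43 w_G3=30/43 w_R=30/43
row2: w_G1=-30/43 w_G3=13/43 w_R=0
total: w_G1=0 w_G3=1 w_R=30/43
asked value: -30/43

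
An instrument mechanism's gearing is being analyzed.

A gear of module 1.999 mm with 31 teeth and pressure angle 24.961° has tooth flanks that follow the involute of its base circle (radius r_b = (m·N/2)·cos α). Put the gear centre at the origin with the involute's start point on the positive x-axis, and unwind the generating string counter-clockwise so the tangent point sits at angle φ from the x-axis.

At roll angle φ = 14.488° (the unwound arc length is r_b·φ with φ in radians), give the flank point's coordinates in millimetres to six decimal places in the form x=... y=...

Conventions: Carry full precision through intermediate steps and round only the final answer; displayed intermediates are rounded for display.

x=28.974144 y=0.150423

single-mesh involute tooth geometry (31T wheel at module 1.999)
pitch radius r_p = m·N/2 = 1.999·31/2 = 30.984500
base radius r_b = r_p·cos α = 30.984500·cos 24.961° = 28.090400
roll angle φ = 14.488° = 0.25286330 rad
x = r_b·(cos φ + φ·sin φ) = 28.974144
y = r_b·(sin φ − φ·cos φ) = 0.150423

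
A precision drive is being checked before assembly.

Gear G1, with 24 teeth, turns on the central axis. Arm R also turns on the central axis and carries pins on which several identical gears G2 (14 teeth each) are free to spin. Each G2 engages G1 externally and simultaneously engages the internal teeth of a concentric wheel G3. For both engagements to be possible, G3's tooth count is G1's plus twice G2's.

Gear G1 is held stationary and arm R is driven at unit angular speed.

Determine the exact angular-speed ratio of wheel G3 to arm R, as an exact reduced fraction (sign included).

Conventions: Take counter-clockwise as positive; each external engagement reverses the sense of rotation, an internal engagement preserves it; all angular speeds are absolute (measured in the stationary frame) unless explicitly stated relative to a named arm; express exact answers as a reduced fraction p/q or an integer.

19/13

recognized (axles ride arm R): planetary set, 24/14/52 teeth
ring teeth: 24 + 2·14 = 52
24(ω_sun−ω_arm) = −52(ω_ring−ω_arm),  ω_sun = 0, ω_arm = 1
ω_ring = 1 − (24/52)(0−1) = 19/13
ω_out/ω_in = 19/13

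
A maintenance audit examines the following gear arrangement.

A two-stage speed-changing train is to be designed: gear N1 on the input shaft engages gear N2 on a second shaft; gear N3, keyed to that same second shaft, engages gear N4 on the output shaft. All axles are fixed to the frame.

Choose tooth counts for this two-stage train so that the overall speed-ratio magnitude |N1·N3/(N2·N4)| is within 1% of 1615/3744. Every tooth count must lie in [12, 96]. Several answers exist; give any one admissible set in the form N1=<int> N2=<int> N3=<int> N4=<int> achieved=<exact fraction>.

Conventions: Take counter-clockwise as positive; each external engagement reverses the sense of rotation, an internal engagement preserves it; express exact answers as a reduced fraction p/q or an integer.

N1=17 N2=39 N3=95 N4=96 achieved=1615/3744

topology: fixed-axis compound train — 2 stages, target 1615/3744
target = 1615/3744 in lowest terms: an exact hit needs N1·N3 = k·1615 and N2·N4 = k·3744 for one integer k, every count in [12, 96]; additionally prefer no 1:1 stage (N1 ≠ N2, N3 ≠ N4)
k = 1: N1·N3 = 1615 = 17·95, N2·N4 = 3744 = 39·96
achieved = 17·95/(39·96) = 1615/3744; |achieved − target| = 0 ≤ 323/74880 ✓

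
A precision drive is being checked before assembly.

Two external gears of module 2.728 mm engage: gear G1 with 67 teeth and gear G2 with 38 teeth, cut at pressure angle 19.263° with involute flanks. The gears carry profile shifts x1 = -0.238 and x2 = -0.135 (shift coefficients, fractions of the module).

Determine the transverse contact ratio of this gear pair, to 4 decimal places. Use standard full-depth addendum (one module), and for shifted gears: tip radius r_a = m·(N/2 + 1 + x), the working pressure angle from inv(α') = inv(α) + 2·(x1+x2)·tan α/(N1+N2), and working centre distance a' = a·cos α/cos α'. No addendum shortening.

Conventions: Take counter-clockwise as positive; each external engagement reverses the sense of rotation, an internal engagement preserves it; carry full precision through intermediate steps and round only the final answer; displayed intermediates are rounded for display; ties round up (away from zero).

topology: single-mesh involute geometry — m = 2.728, 67T/38T pair
base radii: r_b1 = 86.271569, r_b2 = 48.930144
tip radii: r_a1 = 93.466736, r_a2 = 54.191720
inv(α') = inv(19.263°) + 2·(-0.238-0.135)·tan α/(67+38) = 0.01078454  ⇒  α' = 18.01307°
a' = a·cos α / cos α' = 143.2200·cos 19.263°/cos 18.01307° = 142.170038
action lengths: √(r_a1²−r_b1²) = 35.961745, √(r_a2²−r_b2²) = 23.293423
base pitch p_b = π·m·cos α = 8.090452
CR = (35.961745 + 23.293423 − 142.170038·sin 18.01307°)/8.090452 = 1.890050
contact ratio ≈ 1.8901

1.8901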